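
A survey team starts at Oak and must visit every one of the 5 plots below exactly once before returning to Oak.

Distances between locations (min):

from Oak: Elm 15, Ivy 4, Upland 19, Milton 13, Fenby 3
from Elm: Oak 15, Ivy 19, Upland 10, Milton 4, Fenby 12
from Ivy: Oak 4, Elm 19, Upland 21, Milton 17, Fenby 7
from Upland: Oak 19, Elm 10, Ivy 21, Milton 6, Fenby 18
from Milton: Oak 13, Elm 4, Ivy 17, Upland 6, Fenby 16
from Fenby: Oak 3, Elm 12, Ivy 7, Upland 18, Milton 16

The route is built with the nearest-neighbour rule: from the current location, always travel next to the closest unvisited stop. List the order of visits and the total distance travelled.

At Oak the remaining stops are Fenby 3, Ivy 4, Milton 13, Elm 15, Upland 19; go to Fenby.
At Fenby the remaining stops are Ivy 7, Elm 12, Milton 16, Upland 18; go to Ivy.
At Ivy the remaining stops are Milton 17, Elm 19, Upland 21; go to Milton.
At Milton the remaining stops are Elm 4, Upland 6; go to Elm.
At Elm the remaining stops are Upland 10; go to Upland.
Return Upland→Oak: 19.
Total = 3 + 7 + 17 + 4 + 10 + 19 = 60.

Nearest-neighbour total = 60 min; route Oak → Fenby → Ivy → Milton → Elm → Upland → Oak.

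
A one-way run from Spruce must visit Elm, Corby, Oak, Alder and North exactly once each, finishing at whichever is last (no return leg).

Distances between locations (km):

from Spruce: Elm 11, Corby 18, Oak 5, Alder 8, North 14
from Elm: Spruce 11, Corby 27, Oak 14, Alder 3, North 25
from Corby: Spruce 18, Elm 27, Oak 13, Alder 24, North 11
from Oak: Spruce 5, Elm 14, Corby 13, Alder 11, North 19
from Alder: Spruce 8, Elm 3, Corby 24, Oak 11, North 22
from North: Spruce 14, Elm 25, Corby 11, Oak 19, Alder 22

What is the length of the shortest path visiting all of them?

There are 5! = 120 possible orderings.
Spruce → Elm → Corby → Oak → Alder → North: 11+27+13+11+22 = 84
Spruce → Elm → Corby → Oak → North → Alder: 11+27+13+19+22 = 92
Spruce → Elm → Corby → Alder → Oak → North: 11+27+24+11+19 = 92
Spruce → Elm → Corby → Alder → North → Oak: 11+27+24+22+19 = 103
Spruce → Elm → Corby → North → Oak → Alder: 11+27+11+19+11 = 79
Spruce → Elm → Corby → North → Alder → Oak: 11+27+11+22+11 = 82
Spruce → Elm → Oak → Corby → Alder → North: 11+14+13+24+22 = 84
Spruce → Elm → Oak → Corby → North → Alder: 11+14+13+11+22 = 71
Spruce → Elm → Oak → Alder → Corby → North: 11+14+11+24+11 = 71
Spruce → Elm → Oak → Alder → North → Corby: 11+14+11+22+11 = 69
Spruce → Elm → Oak → North → Corby → Alder: 11+14+19+11+24 = 79
Spruce → Elm → Oak → North → Alder → Corby: 11+14+19+22+24 = 90
Spruce → Elm → Alder → Corby → Oak → North: 11+3+24+13+19 = 70
Spruce → Elm → Alder → Corby → North → Oak: 11+3+24+11+19 = 68
… (106 more)
Spruce → Elm → Alder → Oak → Corby → North: 11+3+11+13+11 = 49  ← best
The minimum is 49.
One shortest path: Spruce → Elm → Alder → Oak → Corby → North.

Shortest open route: 49 km.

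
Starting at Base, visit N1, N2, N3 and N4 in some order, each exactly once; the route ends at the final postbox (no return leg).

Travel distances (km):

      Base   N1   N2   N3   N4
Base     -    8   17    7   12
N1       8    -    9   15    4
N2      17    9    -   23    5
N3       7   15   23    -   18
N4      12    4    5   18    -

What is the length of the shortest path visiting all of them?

31 km — the minimum one-way total.

There are 4! = 24 possible orderings.
Base→N1→N2→N3→N4: 8+9+23+18 = 58
Base→N1→N2→N4→N3: 8+9+5+18 = 40
Base→N1→N3→N2→N4: 8+15+23+5 = 51
Base→N1→N3→N4→N2: 8+15+18+5 = 46
Base→N1→N4→N2→N3: 8+4+5+23 = 40
Base→N1→N4→N3→N2: 8+4+18+23 = 53
Base→N2→N1→N3→N4: 17+9+15+18 = 59
Base→N2→N1→N4→N3: 17+9+4+18 = 48
Base→N2→N3→N1→N4: 17+23+15+4 = 59
Base→N2→N3→N4→N1: 17+23+18+4 = 62
Base→N2→N4→N1→N3: 17+5+4+15 = 41
Base→N2→N4→N3→N1: 17+5+18+15 = 55
Base→N3→N1→N2→N4: 7+15+9+5 = 36
Base→N3→N1→N4→N2: 7+15+4+5 = 31
… (10 more)
The minimum is 31.
One shortest path: Base → N3 → N1 → N4 → N2.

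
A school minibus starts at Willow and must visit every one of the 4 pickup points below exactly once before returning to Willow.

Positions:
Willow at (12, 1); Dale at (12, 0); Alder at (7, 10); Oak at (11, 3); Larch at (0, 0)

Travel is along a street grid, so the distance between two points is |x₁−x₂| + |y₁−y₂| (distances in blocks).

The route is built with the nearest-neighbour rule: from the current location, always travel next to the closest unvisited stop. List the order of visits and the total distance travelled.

From Willow: distances to unvisited — Dale=1, Oak=3, Larch=13, Alder=14. Nearest is Dale (1).
From Dale: distances to unvisited — Oak=4, Larch=12, Alder=15. Nearest is Oak (4).
From Oak: distances to unvisited — Alder=11, Larch=14. Nearest is Alder (11).
From Alder: distances to unvisited — Larch=17. Nearest is Larch (17).
Return Larch→Willow: 13.
Total = 1 + 4 + 11 + 17 + 13 = 46.

Nearest-neighbour total = 46 blocks; route Willow → Dale → Oak → Alder → Larch → Willow.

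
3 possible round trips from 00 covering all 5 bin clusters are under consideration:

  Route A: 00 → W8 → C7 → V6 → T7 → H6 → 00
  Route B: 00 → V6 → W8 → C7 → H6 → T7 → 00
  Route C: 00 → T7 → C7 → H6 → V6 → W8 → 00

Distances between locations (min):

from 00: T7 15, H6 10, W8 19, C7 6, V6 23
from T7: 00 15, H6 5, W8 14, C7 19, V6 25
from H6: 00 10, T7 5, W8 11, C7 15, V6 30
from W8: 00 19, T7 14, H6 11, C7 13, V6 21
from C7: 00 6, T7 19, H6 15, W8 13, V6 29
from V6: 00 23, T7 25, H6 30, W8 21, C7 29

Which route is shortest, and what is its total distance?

Shortest is Route B, total 92 min.

Route A: 19 + 13 + 29 + 25 + 5 + 10 = 101
Route B: 23 + 21 + 13 + 15 + 5 + 15 = 92
Route C: 15 + 19 + 15 + 30 + 21 + 19 = 119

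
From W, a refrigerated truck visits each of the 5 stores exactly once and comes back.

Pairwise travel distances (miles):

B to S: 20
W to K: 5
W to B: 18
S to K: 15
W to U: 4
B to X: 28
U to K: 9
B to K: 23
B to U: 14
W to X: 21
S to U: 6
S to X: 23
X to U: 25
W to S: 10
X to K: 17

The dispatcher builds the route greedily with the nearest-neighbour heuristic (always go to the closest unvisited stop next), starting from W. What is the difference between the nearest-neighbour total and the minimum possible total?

From W: U=4, K=5, S=10, B=18, X=21 → choose U (4).
From U: S=6, K=9, B=14, X=25 → choose S (6).
From S: K=15, B=20, X=23 → choose K (15).
From K: X=17, B=23 → choose X (17).
From X: B=28 → choose B (28).
NN route W → U → S → K → X → B → W costs 88.
Optimal: W → S → U → B → X → K → W costs 80 (by enumerating all 60 distinct tours).
Excess = 88 − 80 = 8.

8 miles longer than the optimal tour.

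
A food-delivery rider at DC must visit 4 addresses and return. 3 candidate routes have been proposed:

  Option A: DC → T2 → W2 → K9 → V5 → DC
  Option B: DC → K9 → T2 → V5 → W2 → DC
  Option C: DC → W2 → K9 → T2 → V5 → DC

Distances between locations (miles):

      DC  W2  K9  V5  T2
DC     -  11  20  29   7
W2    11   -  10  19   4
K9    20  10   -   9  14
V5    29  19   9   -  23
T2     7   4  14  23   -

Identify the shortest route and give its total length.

Shortest is Option A, total 59 miles.

Option A: 7 + 4 + 10 + 9 + 29 = 59
Option B: 20 + 14 + 23 + 19 + 11 = 87
Option C: 11 + 10 + 14 + 23 + 29 = 87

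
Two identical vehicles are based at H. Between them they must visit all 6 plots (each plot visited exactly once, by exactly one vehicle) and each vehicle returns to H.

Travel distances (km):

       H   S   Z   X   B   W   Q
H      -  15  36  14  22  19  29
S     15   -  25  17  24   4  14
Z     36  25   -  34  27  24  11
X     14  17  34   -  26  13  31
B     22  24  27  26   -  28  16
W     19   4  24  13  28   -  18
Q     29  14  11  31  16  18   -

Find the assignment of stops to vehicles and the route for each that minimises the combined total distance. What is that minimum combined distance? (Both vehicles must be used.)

Minimum combined distance: 120 km.

Try each way of splitting the stops between the two vehicles (each non-empty) and, for each split, find the best tour for each vehicle:
  {S} + {Z, X, B, W, Q}: 30 + 100 = 130
  {Z} + {S, X, B, W, Q}: 72 + 83 = 155
  {S, Z} + {X, B, W, Q}: 76 + 83 = 159
  {X} + {S, Z, B, W, Q}: 28 + 92 = 120
  {S, X} + {Z, B, W, Q}: 46 + 92 = 138
  {Z, X} + {S, B, W, Q}: 84 + 75 = 159
  … (31 splits in total)
Best: vehicle 1 H → X → H = 28; vehicle 2 H → S → W → Z → Q → B → H = 92; combined 120.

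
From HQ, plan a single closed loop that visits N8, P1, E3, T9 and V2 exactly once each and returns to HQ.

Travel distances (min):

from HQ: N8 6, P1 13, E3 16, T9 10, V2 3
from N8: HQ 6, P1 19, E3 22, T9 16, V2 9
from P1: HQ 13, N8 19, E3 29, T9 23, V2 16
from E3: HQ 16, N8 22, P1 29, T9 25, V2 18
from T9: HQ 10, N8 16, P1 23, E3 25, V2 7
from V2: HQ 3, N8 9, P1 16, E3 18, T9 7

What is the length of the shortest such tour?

HQ→N8→P1→E3→T9→V2→HQ: 6+19+29+25+7+3 = 89
HQ→N8→P1→E3→V2→T9→HQ: 6+19+29+18+7+10 = 89
HQ→N8→P1→T9→E3→V2→HQ: 6+19+23+25+18+3 = 94
HQ→N8→P1→T9→V2→E3→HQ: 6+19+23+7+18+16 = 89
HQ→N8→P1→V2→E3→T9→HQ: 6+19+16+18+25+10 = 94
HQ→N8→P1→V2→T9→E3→HQ: 6+19+16+7+25+16 = 89
HQ→N8→E3→P1→T9→V2→HQ: 6+22+29+23+7+3 = 90
HQ→N8→E3→P1→V2→T9→HQ: 6+22+29+16+7+10 = 90
HQ→N8→E3→T9→P1→V2→HQ: 6+22+25+23+16+3 = 95
HQ→N8→E3→T9→V2→P1→HQ: 6+22+25+7+16+13 = 89
HQ→N8→E3→V2→P1→T9→HQ: 6+22+18+16+23+10 = 95
HQ→N8→E3→V2→T9→P1→HQ: 6+22+18+7+23+13 = 89
HQ→N8→T9→P1→E3→V2→HQ: 6+16+23+29+18+3 = 95
HQ→N8→T9→P1→V2→E3→HQ: 6+16+23+16+18+16 = 95
… (46 more)
The minimum is 89.
One optimal route: HQ → N8 → P1 → E3 → T9 → V2 → HQ (or its reverse).

Shortest round trip = 89 min.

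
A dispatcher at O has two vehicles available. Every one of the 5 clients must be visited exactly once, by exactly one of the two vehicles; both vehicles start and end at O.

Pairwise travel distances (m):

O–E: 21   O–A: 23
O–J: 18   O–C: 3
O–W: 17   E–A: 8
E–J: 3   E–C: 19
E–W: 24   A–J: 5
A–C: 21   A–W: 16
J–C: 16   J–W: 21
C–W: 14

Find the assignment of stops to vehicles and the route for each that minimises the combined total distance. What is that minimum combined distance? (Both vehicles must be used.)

Check every non-empty split of the stops between the two vehicles; for each half take its own optimal tour:
  {E} + {A, J, C, W}: 42 + 56 = 98
  {A} + {E, J, C, W}: 46 + 62 = 108
  {E, A} + {J, C, W}: 52 + 56 = 108
  {J} + {E, A, C, W}: 36 + 62 = 98
  {E, J} + {A, C, W}: 42 + 56 = 98
  {A, J} + {E, C, W}: 46 + 62 = 108
  … (15 splits in total)
  {C} + {E, A, J, W}: 6 + 62 = 68  ← best
Best: vehicle 1 O → C → O = 6; vehicle 2 O → E → J → A → W → O = 62; combined 68.

Minimum combined distance: 68 m.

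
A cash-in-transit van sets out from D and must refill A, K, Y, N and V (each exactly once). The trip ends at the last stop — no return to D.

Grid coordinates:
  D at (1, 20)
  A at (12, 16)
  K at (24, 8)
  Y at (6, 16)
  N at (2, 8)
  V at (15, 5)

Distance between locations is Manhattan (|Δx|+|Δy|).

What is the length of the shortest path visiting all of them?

There are 5! = 120 possible orderings.
D - A - K - Y - N - V: 15+20+26+12+16 = 89
D - A - K - Y - V - N: 15+20+26+20+16 = 97
D - A - K - N - Y - V: 15+20+22+12+20 = 89
D - A - K - N - V - Y: 15+20+22+16+20 = 93
D - A - K - V - Y - N: 15+20+12+20+12 = 79
D - A - K - V - N - Y: 15+20+12+16+12 = 75
D - A - Y - K - N - V: 15+6+26+22+16 = 85
D - A - Y - K - V - N: 15+6+26+12+16 = 75
D - A - Y - N - K - V: 15+6+12+22+12 = 67
D - A - Y - N - V - K: 15+6+12+16+12 = 61
D - A - Y - V - K - N: 15+6+20+12+22 = 75
D - A - Y - V - N - K: 15+6+20+16+22 = 79
D - A - N - K - Y - V: 15+18+22+26+20 = 101
D - A - N - K - V - Y: 15+18+22+12+20 = 87
… (106 more)
D - N - Y - A - V - K: 13+12+6+14+12 = 57  ← best
The minimum is 57.
One shortest path: D → N → Y → A → V → K.

Minimum one-way distance = 57.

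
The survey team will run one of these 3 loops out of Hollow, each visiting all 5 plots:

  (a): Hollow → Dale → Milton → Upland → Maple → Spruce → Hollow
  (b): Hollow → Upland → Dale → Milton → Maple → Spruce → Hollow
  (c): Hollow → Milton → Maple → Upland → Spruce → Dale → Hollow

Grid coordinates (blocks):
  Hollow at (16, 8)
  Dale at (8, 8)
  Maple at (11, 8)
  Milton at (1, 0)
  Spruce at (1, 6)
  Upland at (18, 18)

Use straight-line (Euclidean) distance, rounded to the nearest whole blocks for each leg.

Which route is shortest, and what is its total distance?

73 blocks — (b) is the shortest.

(a): 8 + 11 + 25 + 12 + 10 + 15 = 81
(b): 10 + 14 + 11 + 13 + 10 + 15 = 73
(c): 17 + 13 + 12 + 21 + 7 + 8 = 78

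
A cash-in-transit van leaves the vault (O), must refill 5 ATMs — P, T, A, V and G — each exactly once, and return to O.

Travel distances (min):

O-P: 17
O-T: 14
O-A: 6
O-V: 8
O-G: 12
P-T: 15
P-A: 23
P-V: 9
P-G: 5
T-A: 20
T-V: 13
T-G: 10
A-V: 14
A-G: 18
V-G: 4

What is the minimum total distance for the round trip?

58 min — the shortest possible round trip.

O→P→T→A→V→G→O: 17+15+20+14+4+12 = 82
O→P→T→A→G→V→O: 17+15+20+18+4+8 = 82
O→P→T→V→A→G→O: 17+15+13+14+18+12 = 89
O→P→T→V→G→A→O: 17+15+13+4+18+6 = 73
O→P→T→G→A→V→O: 17+15+10+18+14+8 = 82
O→P→T→G→V→A→O: 17+15+10+4+14+6 = 66
O→P→A→T→V→G→O: 17+23+20+13+4+12 = 89
O→P→A→T→G→V→O: 17+23+20+10+4+8 = 82
O→P→A→V→T→G→O: 17+23+14+13+10+12 = 89
O→P→A→V→G→T→O: 17+23+14+4+10+14 = 82
O→P→A→G→T→V→O: 17+23+18+10+13+8 = 89
O→P→A→G→V→T→O: 17+23+18+4+13+14 = 89
O→P→V→T→A→G→O: 17+9+13+20+18+12 = 89
O→P→V→T→G→A→O: 17+9+13+10+18+6 = 73
… (46 more)
O→T→P→G→V→A→O: 14+15+5+4+14+6 = 58  ← best
The minimum is 58.
One optimal route: O → T → P → G → V → A → O (or its reverse).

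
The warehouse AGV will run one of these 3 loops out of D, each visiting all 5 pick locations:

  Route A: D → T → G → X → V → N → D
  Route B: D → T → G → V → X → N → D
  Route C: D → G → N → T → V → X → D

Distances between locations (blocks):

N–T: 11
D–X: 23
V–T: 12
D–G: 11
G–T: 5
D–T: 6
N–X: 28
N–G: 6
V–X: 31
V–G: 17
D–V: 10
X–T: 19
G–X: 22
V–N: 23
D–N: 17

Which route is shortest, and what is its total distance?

94 blocks — Route C is the shortest.

Route A: 6 + 5 + 22 + 31 + 23 + 17 = 104
Route B: 6 + 5 + 17 + 31 + 28 + 17 = 104
Route C: 11 + 6 + 11 + 12 + 31 + 23 = 94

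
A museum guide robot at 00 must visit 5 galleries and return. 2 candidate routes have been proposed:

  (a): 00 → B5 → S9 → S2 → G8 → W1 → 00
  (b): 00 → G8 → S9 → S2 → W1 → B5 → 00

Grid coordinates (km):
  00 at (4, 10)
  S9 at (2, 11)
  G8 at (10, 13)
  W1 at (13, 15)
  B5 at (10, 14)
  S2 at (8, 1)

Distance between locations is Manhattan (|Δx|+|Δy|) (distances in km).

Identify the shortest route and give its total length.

(a): 10 + 11 + 16 + 14 + 5 + 14 = 70
(b): 9 + 10 + 16 + 19 + 4 + 10 = 68

Shortest is (b), total 68 km.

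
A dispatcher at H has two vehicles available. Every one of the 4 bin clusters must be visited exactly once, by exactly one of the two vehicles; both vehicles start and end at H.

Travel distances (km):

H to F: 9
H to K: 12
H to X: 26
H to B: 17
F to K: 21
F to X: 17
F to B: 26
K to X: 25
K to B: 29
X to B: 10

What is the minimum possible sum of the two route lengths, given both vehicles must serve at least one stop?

Minimum combined distance: 77 km.

Try each way of splitting the stops between the two vehicles (each non-empty) and, for each split, find the best tour for each vehicle:
  {F} + {K, X, B}: 18 + 64 = 82
  {K} + {F, X, B}: 24 + 53 = 77
  {F, K} + {X, B}: 42 + 53 = 95
  {X} + {F, K, B}: 52 + 76 = 128
  {F, X} + {K, B}: 52 + 58 = 110
  {K, X} + {F, B}: 63 + 52 = 115
  … (7 splits in total)
Best: vehicle 1 H → K → H = 24; vehicle 2 H → F → X → B → H = 53; combined 77.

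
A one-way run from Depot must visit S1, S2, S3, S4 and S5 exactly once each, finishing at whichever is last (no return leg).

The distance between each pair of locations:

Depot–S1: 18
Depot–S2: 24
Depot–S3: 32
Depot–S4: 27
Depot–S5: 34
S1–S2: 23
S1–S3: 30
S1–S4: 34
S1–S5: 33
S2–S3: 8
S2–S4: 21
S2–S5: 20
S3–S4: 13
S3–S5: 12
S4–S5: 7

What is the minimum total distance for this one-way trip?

Minimum one-way distance = 68.

There are 5! = 120 possible orderings.
Depot→S1→S2→S3→S4→S5: 18+23+8+13+7 = 69
Depot→S1→S2→S3→S5→S4: 18+23+8+12+7 = 68
Depot→S1→S2→S4→S3→S5: 18+23+21+13+12 = 87
Depot→S1→S2→S4→S5→S3: 18+23+21+7+12 = 81
Depot→S1→S2→S5→S3→S4: 18+23+20+12+13 = 86
Depot→S1→S2→S5→S4→S3: 18+23+20+7+13 = 81
Depot→S1→S3→S2→S4→S5: 18+30+8+21+7 = 84
Depot→S1→S3→S2→S5→S4: 18+30+8+20+7 = 83
Depot→S1→S3→S4→S2→S5: 18+30+13+21+20 = 102
Depot→S1→S3→S4→S5→S2: 18+30+13+7+20 = 88
Depot→S1→S3→S5→S2→S4: 18+30+12+20+21 = 101
Depot→S1→S3→S5→S4→S2: 18+30+12+7+21 = 88
Depot→S1→S4→S2→S3→S5: 18+34+21+8+12 = 93
Depot→S1→S4→S2→S5→S3: 18+34+21+20+12 = 105
… (106 more)
The minimum is 68.
One shortest path: Depot → S1 → S2 → S3 → S5 → S4.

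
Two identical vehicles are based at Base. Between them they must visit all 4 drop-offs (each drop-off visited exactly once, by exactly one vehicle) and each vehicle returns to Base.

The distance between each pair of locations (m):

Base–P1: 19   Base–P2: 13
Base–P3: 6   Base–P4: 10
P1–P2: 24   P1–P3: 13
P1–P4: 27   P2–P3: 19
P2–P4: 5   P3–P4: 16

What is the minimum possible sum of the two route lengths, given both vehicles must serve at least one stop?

Check every non-empty split of the stops between the two vehicles; for each half take its own optimal tour:
  {P1} + {P2, P3, P4}: 38 + 40 = 78
  {P2} + {P1, P3, P4}: 26 + 56 = 82
  {P1, P2} + {P3, P4}: 56 + 32 = 88
  {P3} + {P1, P2, P4}: 12 + 58 = 70
  {P1, P3} + {P2, P4}: 38 + 28 = 66
  {P2, P3} + {P1, P4}: 38 + 56 = 94
  … (7 splits in total)
Best: vehicle 1 Base → P1 → P3 → Base = 38; vehicle 2 Base → P2 → P4 → Base = 28; combined 66.

Minimum combined distance: 66 m.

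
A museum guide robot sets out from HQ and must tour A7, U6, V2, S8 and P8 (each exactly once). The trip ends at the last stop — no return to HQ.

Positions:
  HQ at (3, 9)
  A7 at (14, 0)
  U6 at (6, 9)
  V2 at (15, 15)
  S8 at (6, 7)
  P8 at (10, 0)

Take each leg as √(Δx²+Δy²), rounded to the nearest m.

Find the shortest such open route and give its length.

There are 5! = 120 possible orderings.
HQ → A7 → U6 → V2 → S8 → P8: 14+12+11+12+8 = 57
HQ → A7 → U6 → V2 → P8 → S8: 14+12+11+16+8 = 61
HQ → A7 → U6 → S8 → V2 → P8: 14+12+2+12+16 = 56
HQ → A7 → U6 → S8 → P8 → V2: 14+12+2+8+16 = 52
HQ → A7 → U6 → P8 → V2 → S8: 14+12+10+16+12 = 64
HQ → A7 → U6 → P8 → S8 → V2: 14+12+10+8+12 = 56
HQ → A7 → V2 → U6 → S8 → P8: 14+15+11+2+8 = 50
HQ → A7 → V2 → U6 → P8 → S8: 14+15+11+10+8 = 58
HQ → A7 → V2 → S8 → U6 → P8: 14+15+12+2+10 = 53
HQ → A7 → V2 → S8 → P8 → U6: 14+15+12+8+10 = 59
HQ → A7 → V2 → P8 → U6 → S8: 14+15+16+10+2 = 57
HQ → A7 → V2 → P8 → S8 → U6: 14+15+16+8+2 = 55
HQ → A7 → S8 → U6 → V2 → P8: 14+11+2+11+16 = 54
HQ → A7 → S8 → U6 → P8 → V2: 14+11+2+10+16 = 53
… (106 more)
HQ → U6 → S8 → P8 → A7 → V2: 3+2+8+4+15 = 32  ← best
The minimum is 32.
One shortest path: HQ → U6 → S8 → P8 → A7 → V2.

Shortest open route: 32 m.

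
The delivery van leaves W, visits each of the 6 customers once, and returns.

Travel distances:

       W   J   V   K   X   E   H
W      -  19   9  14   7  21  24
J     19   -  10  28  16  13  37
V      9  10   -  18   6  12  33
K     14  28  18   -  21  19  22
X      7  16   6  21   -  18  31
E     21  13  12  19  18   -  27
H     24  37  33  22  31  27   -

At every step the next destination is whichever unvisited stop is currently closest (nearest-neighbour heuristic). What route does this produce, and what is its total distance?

At W the remaining stops are X 7, V 9, K 14, J 19, E 21, H 24; go to X.
At X the remaining stops are V 6, J 16, E 18, K 21, H 31; go to V.
At V the remaining stops are J 10, E 12, K 18, H 33; go to J.
At J the remaining stops are E 13, K 28, H 37; go to E.
At E the remaining stops are K 19, H 27; go to K.
At K the remaining stops are H 22; go to H.
Return H→W: 24.
Total = 7 + 6 + 10 + 13 + 19 + 22 + 24 = 101.

101 along W → X → V → J → E → K → H → W.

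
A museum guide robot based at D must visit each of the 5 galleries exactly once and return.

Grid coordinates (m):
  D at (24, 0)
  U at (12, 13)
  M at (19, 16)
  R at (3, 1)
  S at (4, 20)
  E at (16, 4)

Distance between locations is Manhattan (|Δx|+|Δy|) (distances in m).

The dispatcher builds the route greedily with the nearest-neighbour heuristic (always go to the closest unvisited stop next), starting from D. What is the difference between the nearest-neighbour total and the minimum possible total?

Excess over optimum: 2 m.

D: E=12, M=21, R=22, U=25, S=40 ⇒ E
E: U=13, M=15, R=16, S=28 ⇒ U
U: M=10, S=15, R=21 ⇒ M
M: S=19, R=31 ⇒ S
S: R=20 ⇒ R
NN route D → E → U → M → S → R → D costs 96.
Optimal: D → M → U → S → R → E → D costs 94 (by enumerating all 60 distinct tours).
Excess = 96 − 94 = 2.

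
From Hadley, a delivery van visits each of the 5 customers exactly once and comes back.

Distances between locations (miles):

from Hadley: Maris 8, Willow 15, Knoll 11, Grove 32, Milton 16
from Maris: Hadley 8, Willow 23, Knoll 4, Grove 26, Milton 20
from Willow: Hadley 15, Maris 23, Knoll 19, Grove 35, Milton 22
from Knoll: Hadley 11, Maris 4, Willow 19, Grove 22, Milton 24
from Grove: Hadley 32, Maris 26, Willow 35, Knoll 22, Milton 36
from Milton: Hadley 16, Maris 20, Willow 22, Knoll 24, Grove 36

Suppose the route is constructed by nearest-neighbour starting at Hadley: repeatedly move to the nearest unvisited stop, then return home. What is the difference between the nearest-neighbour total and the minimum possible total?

The nearest-neighbour route is 14 miles longer than optimal.

Hadley: Maris=8, Knoll=11, Willow=15, Milton=16, Grove=32 ⇒ Maris
Maris: Knoll=4, Milton=20, Willow=23, Grove=26 ⇒ Knoll
Knoll: Willow=19, Grove=22, Milton=24 ⇒ Willow
Willow: Milton=22, Grove=35 ⇒ Milton
Milton: Grove=36 ⇒ Grove
NN route Hadley → Maris → Knoll → Willow → Milton → Grove → Hadley costs 121.
Optimal: Hadley → Maris → Knoll → Grove → Willow → Milton → Hadley costs 107 (by enumerating all 60 distinct tours).
Excess = 121 − 107 = 14.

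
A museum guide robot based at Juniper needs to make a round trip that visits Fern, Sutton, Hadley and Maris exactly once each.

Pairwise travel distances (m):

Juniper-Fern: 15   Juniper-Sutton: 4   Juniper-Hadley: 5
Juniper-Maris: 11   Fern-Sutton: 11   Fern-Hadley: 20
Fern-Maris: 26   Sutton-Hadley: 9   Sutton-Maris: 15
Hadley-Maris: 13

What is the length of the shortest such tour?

59 m — the shortest possible round trip.

Juniper-Fern-Sutton-Hadley-Maris-Juniper: 15+11+9+13+11 = 59
Juniper-Fern-Sutton-Maris-Hadley-Juniper: 15+11+15+13+5 = 59
Juniper-Fern-Hadley-Sutton-Maris-Juniper: 15+20+9+15+11 = 70
Juniper-Fern-Hadley-Maris-Sutton-Juniper: 15+20+13+15+4 = 67
Juniper-Fern-Maris-Sutton-Hadley-Juniper: 15+26+15+9+5 = 70
Juniper-Fern-Maris-Hadley-Sutton-Juniper: 15+26+13+9+4 = 67
Juniper-Sutton-Fern-Hadley-Maris-Juniper: 4+11+20+13+11 = 59
Juniper-Sutton-Fern-Maris-Hadley-Juniper: 4+11+26+13+5 = 59
Juniper-Sutton-Hadley-Fern-Maris-Juniper: 4+9+20+26+11 = 70
Juniper-Sutton-Maris-Fern-Hadley-Juniper: 4+15+26+20+5 = 70
Juniper-Hadley-Fern-Sutton-Maris-Juniper: 5+20+11+15+11 = 62
Juniper-Hadley-Sutton-Fern-Maris-Juniper: 5+9+11+26+11 = 62
The minimum is 59.
One optimal route: Juniper → Fern → Sutton → Hadley → Maris → Juniper (or its reverse).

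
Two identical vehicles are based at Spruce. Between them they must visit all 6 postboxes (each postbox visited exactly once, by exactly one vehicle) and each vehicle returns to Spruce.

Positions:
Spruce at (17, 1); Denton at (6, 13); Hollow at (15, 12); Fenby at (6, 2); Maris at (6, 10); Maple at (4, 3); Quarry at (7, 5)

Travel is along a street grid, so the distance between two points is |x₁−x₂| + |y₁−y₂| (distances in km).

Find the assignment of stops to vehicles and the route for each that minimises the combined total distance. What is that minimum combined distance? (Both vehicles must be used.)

Minimum combined distance: 76 km.

There are 2^5 − 1 = 31 ways to divide the 6 stops into two non-empty groups. For each, the best each vehicle can do is its own shortest tour through its group:
  {Denton} + {Hollow, Fenby, Maris, Maple, Quarry}: 46 + 50 = 96
  {Hollow} + {Denton, Fenby, Maris, Maple, Quarry}: 26 + 50 = 76
  {Denton, Hollow} + {Fenby, Maris, Maple, Quarry}: 46 + 44 = 90
  {Fenby} + {Denton, Hollow, Maris, Maple, Quarry}: 24 + 52 = 76
  {Denton, Fenby} + {Hollow, Maris, Maple, Quarry}: 46 + 50 = 96
  {Hollow, Fenby} + {Denton, Maris, Maple, Quarry}: 44 + 50 = 94
  … (31 splits in total)
Best: vehicle 1 Spruce → Hollow → Spruce = 26; vehicle 2 Spruce → Fenby → Maple → Denton → Maris → Quarry → Spruce = 50; combined 76.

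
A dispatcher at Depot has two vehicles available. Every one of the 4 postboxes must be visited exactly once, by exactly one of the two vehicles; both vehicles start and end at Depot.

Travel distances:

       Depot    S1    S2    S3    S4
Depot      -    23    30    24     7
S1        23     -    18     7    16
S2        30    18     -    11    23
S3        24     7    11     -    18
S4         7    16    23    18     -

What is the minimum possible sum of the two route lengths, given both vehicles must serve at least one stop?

Minimum combined distance: 85.

Check every non-empty split of the stops between the two vehicles; for each half take its own optimal tour:
  {S1} + {S2, S3, S4}: 46 + 65 = 111
  {S2} + {S1, S3, S4}: 60 + 54 = 114
  {S1, S2} + {S3, S4}: 71 + 49 = 120
  {S3} + {S1, S2, S4}: 48 + 71 = 119
  {S1, S3} + {S2, S4}: 54 + 60 = 114
  {S2, S3} + {S1, S4}: 65 + 46 = 111
  … (7 splits in total)
  {S1, S2, S3} + {S4}: 71 + 14 = 85  ← best
Best: vehicle 1 Depot → S1 → S3 → S2 → Depot = 71; vehicle 2 Depot → S4 → Depot = 14; combined 85.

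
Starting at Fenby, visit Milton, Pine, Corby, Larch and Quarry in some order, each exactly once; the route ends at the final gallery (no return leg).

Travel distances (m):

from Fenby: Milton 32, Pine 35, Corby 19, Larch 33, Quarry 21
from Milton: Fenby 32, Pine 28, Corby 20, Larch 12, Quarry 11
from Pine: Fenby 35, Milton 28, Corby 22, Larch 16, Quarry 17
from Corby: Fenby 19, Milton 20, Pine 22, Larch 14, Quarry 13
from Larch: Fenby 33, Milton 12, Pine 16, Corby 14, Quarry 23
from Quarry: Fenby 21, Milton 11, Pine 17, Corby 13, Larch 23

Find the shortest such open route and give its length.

Shortest open route: 71 m.

There are 5! = 120 possible orderings.
Fenby → Milton → Pine → Corby → Larch → Quarry: 32+28+22+14+23 = 119
Fenby → Milton → Pine → Corby → Quarry → Larch: 32+28+22+13+23 = 118
Fenby → Milton → Pine → Larch → Corby → Quarry: 32+28+16+14+13 = 103
Fenby → Milton → Pine → Larch → Quarry → Corby: 32+28+16+23+13 = 112
Fenby → Milton → Pine → Quarry → Corby → Larch: 32+28+17+13+14 = 104
Fenby → Milton → Pine → Quarry → Larch → Corby: 32+28+17+23+14 = 114
Fenby → Milton → Corby → Pine → Larch → Quarry: 32+20+22+16+23 = 113
Fenby → Milton → Corby → Pine → Quarry → Larch: 32+20+22+17+23 = 114
Fenby → Milton → Corby → Larch → Pine → Quarry: 32+20+14+16+17 = 99
Fenby → Milton → Corby → Larch → Quarry → Pine: 32+20+14+23+17 = 106
Fenby → Milton → Corby → Quarry → Pine → Larch: 32+20+13+17+16 = 98
Fenby → Milton → Corby → Quarry → Larch → Pine: 32+20+13+23+16 = 104
Fenby → Milton → Larch → Pine → Corby → Quarry: 32+12+16+22+13 = 95
Fenby → Milton → Larch → Pine → Quarry → Corby: 32+12+16+17+13 = 90
… (106 more)
Fenby → Corby → Quarry → Milton → Larch → Pine: 19+13+11+12+16 = 71  ← best
The minimum is 71.
One shortest path: Fenby → Corby → Quarry → Milton → Larch → Pine.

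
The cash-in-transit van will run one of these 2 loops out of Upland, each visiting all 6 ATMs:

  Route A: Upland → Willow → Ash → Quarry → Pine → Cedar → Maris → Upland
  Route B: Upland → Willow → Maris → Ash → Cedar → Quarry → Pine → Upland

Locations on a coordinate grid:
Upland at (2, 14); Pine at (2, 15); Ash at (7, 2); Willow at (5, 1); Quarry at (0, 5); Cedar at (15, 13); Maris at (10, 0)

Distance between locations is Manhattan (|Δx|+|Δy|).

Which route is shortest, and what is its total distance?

Route A: 16 + 3 + 10 + 12 + 15 + 18 + 22 = 96
Route B: 16 + 6 + 5 + 19 + 23 + 12 + 1 = 82

82 — Route B is the shortest.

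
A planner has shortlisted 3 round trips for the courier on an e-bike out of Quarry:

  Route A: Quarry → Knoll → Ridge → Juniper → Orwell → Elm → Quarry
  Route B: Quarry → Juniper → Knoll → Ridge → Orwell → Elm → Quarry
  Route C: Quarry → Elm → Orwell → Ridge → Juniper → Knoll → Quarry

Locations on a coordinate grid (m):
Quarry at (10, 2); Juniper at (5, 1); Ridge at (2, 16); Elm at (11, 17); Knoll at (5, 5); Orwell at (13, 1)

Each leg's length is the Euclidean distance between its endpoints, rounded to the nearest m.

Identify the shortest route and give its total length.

70 m — Route B is the shortest.

Route A: 6 + 11 + 15 + 8 + 16 + 15 = 71
Route B: 5 + 4 + 11 + 19 + 16 + 15 = 70
Route C: 15 + 16 + 19 + 15 + 4 + 6 = 75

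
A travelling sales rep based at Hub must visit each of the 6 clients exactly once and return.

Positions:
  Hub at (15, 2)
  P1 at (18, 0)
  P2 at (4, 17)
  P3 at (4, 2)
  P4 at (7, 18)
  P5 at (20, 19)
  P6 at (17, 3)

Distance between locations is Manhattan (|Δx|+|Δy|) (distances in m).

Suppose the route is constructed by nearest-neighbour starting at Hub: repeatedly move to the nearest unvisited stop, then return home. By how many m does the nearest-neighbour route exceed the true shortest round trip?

The nearest-neighbour route is 6 m longer than optimal.

From Hub: P6=3, P1=5, P3=11, P5=22, P4=24, P2=26 → choose P6 (3).
From P6: P1=4, P3=14, P5=19, P4=25, P2=27 → choose P1 (4).
From P1: P3=16, P5=21, P4=29, P2=31 → choose P3 (16).
From P3: P2=15, P4=19, P5=33 → choose P2 (15).
From P2: P4=4, P5=18 → choose P4 (4).
From P4: P5=14 → choose P5 (14).
NN route Hub → P6 → P1 → P3 → P2 → P4 → P5 → Hub costs 78.
Optimal: Hub → P1 → P6 → P5 → P4 → P2 → P3 → Hub costs 72 (by enumerating all 360 distinct tours).
Excess = 78 − 72 = 6.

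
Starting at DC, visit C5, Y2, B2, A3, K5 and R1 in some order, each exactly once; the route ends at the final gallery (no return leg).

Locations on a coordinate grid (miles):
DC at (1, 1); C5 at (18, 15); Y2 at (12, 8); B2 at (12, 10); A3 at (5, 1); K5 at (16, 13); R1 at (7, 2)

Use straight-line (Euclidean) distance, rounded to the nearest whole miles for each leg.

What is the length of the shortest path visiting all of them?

There are 6! = 720 possible orderings.
DC → C5 → Y2 → B2 → A3 → K5 → R1: 22+9+2+11+16+14 = 74
DC → C5 → Y2 → B2 → A3 → R1 → K5: 22+9+2+11+2+14 = 60
DC → C5 → Y2 → B2 → K5 → A3 → R1: 22+9+2+5+16+2 = 56
DC → C5 → Y2 → B2 → K5 → R1 → A3: 22+9+2+5+14+2 = 54
DC → C5 → Y2 → B2 → R1 → A3 → K5: 22+9+2+9+2+16 = 60
DC → C5 → Y2 → B2 → R1 → K5 → A3: 22+9+2+9+14+16 = 72
DC → C5 → Y2 → A3 → B2 → K5 → R1: 22+9+10+11+5+14 = 71
DC → C5 → Y2 → A3 → B2 → R1 → K5: 22+9+10+11+9+14 = 75
… (712 more)
DC → A3 → R1 → Y2 → B2 → K5 → C5: 4+2+8+2+5+3 = 24  ← best
The minimum is 24.
One shortest path: DC → A3 → R1 → Y2 → B2 → K5 → C5.

Minimum one-way distance = 24 miles.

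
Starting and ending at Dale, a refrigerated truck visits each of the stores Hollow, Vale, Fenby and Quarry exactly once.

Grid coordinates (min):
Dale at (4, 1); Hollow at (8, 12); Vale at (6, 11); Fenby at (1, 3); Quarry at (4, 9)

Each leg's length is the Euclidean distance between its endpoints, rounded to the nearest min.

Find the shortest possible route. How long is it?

Shortest round trip = 28 min.

With 4 stops there are 4!/2 = 12 distinct round trips (a route and its reverse cost the same).
Dale → Hollow → Vale → Fenby → Quarry → Dale: 12+2+9+7+8 = 38
Dale → Hollow → Vale → Quarry → Fenby → Dale: 12+2+3+7+4 = 28
Dale → Hollow → Fenby → Vale → Quarry → Dale: 12+11+9+3+8 = 43
Dale → Hollow → Fenby → Quarry → Vale → Dale: 12+11+7+3+10 = 43
Dale → Hollow → Quarry → Vale → Fenby → Dale: 12+5+3+9+4 = 33
Dale → Hollow → Quarry → Fenby → Vale → Dale: 12+5+7+9+10 = 43
Dale → Vale → Hollow → Fenby → Quarry → Dale: 10+2+11+7+8 = 38
Dale → Vale → Hollow → Quarry → Fenby → Dale: 10+2+5+7+4 = 28
Dale → Vale → Fenby → Hollow → Quarry → Dale: 10+9+11+5+8 = 43
Dale → Vale → Quarry → Hollow → Fenby → Dale: 10+3+5+11+4 = 33
Dale → Fenby → Hollow → Vale → Quarry → Dale: 4+11+2+3+8 = 28
Dale → Fenby → Vale → Hollow → Quarry → Dale: 4+9+2+5+8 = 28
The minimum is 28.
One optimal route: Dale → Hollow → Vale → Quarry → Fenby → Dale (or its reverse).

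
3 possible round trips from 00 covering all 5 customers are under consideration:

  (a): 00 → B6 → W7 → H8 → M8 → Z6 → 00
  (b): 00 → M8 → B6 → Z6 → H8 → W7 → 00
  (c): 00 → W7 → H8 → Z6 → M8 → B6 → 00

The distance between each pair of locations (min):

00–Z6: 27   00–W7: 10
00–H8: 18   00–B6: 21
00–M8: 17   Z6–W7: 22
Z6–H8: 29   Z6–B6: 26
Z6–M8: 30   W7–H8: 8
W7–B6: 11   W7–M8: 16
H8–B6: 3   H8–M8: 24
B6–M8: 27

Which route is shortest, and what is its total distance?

117 min — (b) is the shortest.

(a): 21 + 11 + 8 + 24 + 30 + 27 = 121
(b): 17 + 27 + 26 + 29 + 8 + 10 = 117
(c): 10 + 8 + 29 + 30 + 27 + 21 = 125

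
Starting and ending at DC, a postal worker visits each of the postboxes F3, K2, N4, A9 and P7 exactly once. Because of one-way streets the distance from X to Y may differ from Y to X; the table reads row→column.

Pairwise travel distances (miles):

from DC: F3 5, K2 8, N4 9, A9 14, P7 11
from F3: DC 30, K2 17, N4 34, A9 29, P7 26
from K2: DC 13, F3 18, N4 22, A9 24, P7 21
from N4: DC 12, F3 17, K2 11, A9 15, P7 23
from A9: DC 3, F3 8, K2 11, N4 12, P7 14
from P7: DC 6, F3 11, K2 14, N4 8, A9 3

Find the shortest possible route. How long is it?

Minimum total distance: 69 miles.

DC - F3 - K2 - N4 - A9 - P7 - DC: 5+17+22+15+14+6 = 79
DC - F3 - K2 - N4 - P7 - A9 - DC: 5+17+22+23+3+3 = 73
DC - F3 - K2 - A9 - N4 - P7 - DC: 5+17+24+12+23+6 = 87
DC - F3 - K2 - A9 - P7 - N4 - DC: 5+17+24+14+8+12 = 80
DC - F3 - K2 - P7 - N4 - A9 - DC: 5+17+21+8+15+3 = 69
DC - F3 - K2 - P7 - A9 - N4 - DC: 5+17+21+3+12+12 = 70
DC - F3 - N4 - K2 - A9 - P7 - DC: 5+34+11+24+14+6 = 94
DC - F3 - N4 - K2 - P7 - A9 - DC: 5+34+11+21+3+3 = 77
DC - F3 - N4 - A9 - K2 - P7 - DC: 5+34+15+11+21+6 = 92
DC - F3 - N4 - A9 - P7 - K2 - DC: 5+34+15+14+14+13 = 95
DC - F3 - N4 - P7 - K2 - A9 - DC: 5+34+23+14+24+3 = 103
DC - F3 - N4 - P7 - A9 - K2 - DC: 5+34+23+3+11+13 = 89
DC - F3 - A9 - K2 - N4 - P7 - DC: 5+29+11+22+23+6 = 96
DC - F3 - A9 - K2 - P7 - N4 - DC: 5+29+11+21+8+12 = 86
… (106 more)
The minimum is 69.
One optimal route: DC → F3 → K2 → P7 → N4 → A9 → DC.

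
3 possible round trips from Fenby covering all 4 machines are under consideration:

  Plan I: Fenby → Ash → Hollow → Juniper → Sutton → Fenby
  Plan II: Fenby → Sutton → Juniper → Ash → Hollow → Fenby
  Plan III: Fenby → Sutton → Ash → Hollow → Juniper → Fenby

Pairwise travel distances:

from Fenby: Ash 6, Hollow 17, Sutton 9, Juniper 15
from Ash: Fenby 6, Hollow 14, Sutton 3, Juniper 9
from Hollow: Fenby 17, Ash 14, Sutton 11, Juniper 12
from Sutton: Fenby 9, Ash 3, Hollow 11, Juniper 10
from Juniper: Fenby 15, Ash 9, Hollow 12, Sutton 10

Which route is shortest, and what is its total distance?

Plan I: 6 + 14 + 12 + 10 + 9 = 51
Plan II: 9 + 10 + 9 + 14 + 17 = 59
Plan III: 9 + 3 + 14 + 12 + 15 = 53

Shortest is Plan I, total 51.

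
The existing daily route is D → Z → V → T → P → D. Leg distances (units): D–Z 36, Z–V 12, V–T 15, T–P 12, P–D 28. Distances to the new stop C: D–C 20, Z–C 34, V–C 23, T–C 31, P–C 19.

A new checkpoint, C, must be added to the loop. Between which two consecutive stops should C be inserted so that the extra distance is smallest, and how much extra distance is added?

Insertion cost between consecutive stops i–j is d(i,C) + d(C,j) − d(i,j):
  between D and Z: 20 + 34 − 36 = 18
  between Z and V: 34 + 23 − 12 = 45
  between V and T: 23 + 31 − 15 = 39
  between T and P: 31 + 19 − 12 = 38
  between P and D: 19 + 20 − 28 = 11
Cheapest insertion is between P and D, adding 11.
New total = 103 + 11 = 114.

Minimum extra distance: 11, inserting C between P and D.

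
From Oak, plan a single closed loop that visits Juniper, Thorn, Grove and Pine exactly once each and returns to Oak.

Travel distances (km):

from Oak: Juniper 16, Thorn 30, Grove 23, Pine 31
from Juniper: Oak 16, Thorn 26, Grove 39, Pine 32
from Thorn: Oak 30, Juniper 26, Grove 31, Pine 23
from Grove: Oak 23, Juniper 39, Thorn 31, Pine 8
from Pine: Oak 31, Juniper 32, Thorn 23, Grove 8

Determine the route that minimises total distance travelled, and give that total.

Minimum total distance: 96 km.

There are 12 distinct closed tours to check (reversals are equivalent).
Oak → Juniper → Thorn → Grove → Pine → Oak: 16+26+31+8+31 = 112
Oak → Juniper → Thorn → Pine → Grove → Oak: 16+26+23+8+23 = 96
Oak → Juniper → Grove → Thorn → Pine → Oak: 16+39+31+23+31 = 140
Oak → Juniper → Grove → Pine → Thorn → Oak: 16+39+8+23+30 = 116
Oak → Juniper → Pine → Thorn → Grove → Oak: 16+32+23+31+23 = 125
Oak → Juniper → Pine → Grove → Thorn → Oak: 16+32+8+31+30 = 117
Oak → Thorn → Juniper → Grove → Pine → Oak: 30+26+39+8+31 = 134
Oak → Thorn → Juniper → Pine → Grove → Oak: 30+26+32+8+23 = 119
Oak → Thorn → Grove → Juniper → Pine → Oak: 30+31+39+32+31 = 163
Oak → Thorn → Pine → Juniper → Grove → Oak: 30+23+32+39+23 = 147
Oak → Grove → Juniper → Thorn → Pine → Oak: 23+39+26+23+31 = 142
Oak → Grove → Thorn → Juniper → Pine → Oak: 23+31+26+32+31 = 143
The minimum is 96.
One optimal route: Oak → Juniper → Thorn → Pine → Grove → Oak (or its reverse).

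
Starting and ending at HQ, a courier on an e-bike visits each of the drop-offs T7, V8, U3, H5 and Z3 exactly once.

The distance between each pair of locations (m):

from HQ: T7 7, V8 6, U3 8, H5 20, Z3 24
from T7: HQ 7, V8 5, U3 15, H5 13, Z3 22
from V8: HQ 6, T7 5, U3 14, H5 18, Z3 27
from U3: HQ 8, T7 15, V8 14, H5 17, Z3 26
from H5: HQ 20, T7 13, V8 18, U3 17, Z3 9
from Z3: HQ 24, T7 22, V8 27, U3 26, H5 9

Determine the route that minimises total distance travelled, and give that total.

67 m — the shortest possible round trip.

With 5 stops there are 5!/2 = 60 distinct round trips (a route and its reverse cost the same).
HQ→T7→V8→U3→H5→Z3→HQ: 7+5+14+17+9+24 = 76
HQ→T7→V8→U3→Z3→H5→HQ: 7+5+14+26+9+20 = 81
HQ→T7→V8→H5→U3→Z3→HQ: 7+5+18+17+26+24 = 97
HQ→T7→V8→H5→Z3→U3→HQ: 7+5+18+9+26+8 = 73
HQ→T7→V8→Z3→U3→H5→HQ: 7+5+27+26+17+20 = 102
HQ→T7→V8→Z3→H5→U3→HQ: 7+5+27+9+17+8 = 73
HQ→T7→U3→V8→H5→Z3→HQ: 7+15+14+18+9+24 = 87
HQ→T7→U3→V8→Z3→H5→HQ: 7+15+14+27+9+20 = 92
HQ→T7→U3→H5→V8→Z3→HQ: 7+15+17+18+27+24 = 108
HQ→T7→U3→H5→Z3→V8→HQ: 7+15+17+9+27+6 = 81
HQ→T7→U3→Z3→V8→H5→HQ: 7+15+26+27+18+20 = 113
HQ→T7→U3→Z3→H5→V8→HQ: 7+15+26+9+18+6 = 81
HQ→T7→H5→V8→U3→Z3→HQ: 7+13+18+14+26+24 = 102
HQ→T7→H5→V8→Z3→U3→HQ: 7+13+18+27+26+8 = 99
… (46 more)
HQ→V8→T7→H5→Z3→U3→HQ: 6+5+13+9+26+8 = 67  ← best
The minimum is 67.
One optimal route: HQ → V8 → T7 → H5 → Z3 → U3 → HQ (or its reverse).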